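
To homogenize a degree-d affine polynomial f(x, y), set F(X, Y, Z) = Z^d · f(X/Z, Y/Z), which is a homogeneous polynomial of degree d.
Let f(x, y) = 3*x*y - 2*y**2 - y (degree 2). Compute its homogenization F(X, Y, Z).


F(X, Y, Z) = 3*X*Y - 2*Y**2 - Y*Z

deg(f) = 2.
Substitute x = X/Z, y = Y/Z into f, then multiply by Z^2.
  monomial 3·x^1·y^1 ↦ 3·X^1·Y^1·Z^0.
  monomial -2·x^0·y^2 ↦ -2·X^0·Y^2·Z^0.
  monomial -1·x^0·y^1 ↦ -1·X^0·Y^1·Z^1.
Collecting: F(X, Y, Z) = 3*X*Y - 2*Y**2 - Y*Z.


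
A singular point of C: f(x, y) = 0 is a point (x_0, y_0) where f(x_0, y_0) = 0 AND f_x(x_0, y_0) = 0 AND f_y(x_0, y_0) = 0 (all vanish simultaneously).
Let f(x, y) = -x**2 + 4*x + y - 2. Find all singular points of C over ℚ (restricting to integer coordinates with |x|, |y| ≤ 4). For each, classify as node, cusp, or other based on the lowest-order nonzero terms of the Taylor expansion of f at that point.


No singular points in the scanned grid; C is smooth there.

Compute partial derivatives:
  f_x = 4 - 2*x.
  f_y = 1.
f_y = 1 is a nonzero constant, so f_y never vanishes: no point (x, y) can satisfy f = f_x = f_y = 0. In particular no (x, y) ∈ {−4, ..., 4}² is singular; the curve is smooth.


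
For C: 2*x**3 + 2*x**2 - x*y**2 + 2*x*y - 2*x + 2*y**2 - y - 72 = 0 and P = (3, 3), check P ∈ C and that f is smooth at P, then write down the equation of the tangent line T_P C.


Tangent line at P: 61*x - y - 180 = 0.

Step 1: f(3, 3) = 0, so P lies on C.
Step 2: partial derivatives
  f_x(x, y) = 6*x**2 + 4*x - y**2 + 2*y - 2, f_y(x, y) = -2*x*y + 2*x + 4*y - 1.
  f_x(P) = 61, f_y(P) = -1 (gradient nonzero, so P is smooth).
Step 3: tangent line at P: 61·(x − 3) + -1·(y − 3) = 0.
Expanding: 61*x - y - 180 = 0.


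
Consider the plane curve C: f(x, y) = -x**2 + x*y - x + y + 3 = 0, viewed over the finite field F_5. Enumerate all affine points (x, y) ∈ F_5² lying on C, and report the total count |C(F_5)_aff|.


Affine F_5-points: {(0, 2), (1, 2), (2, 1), (3, 1)}; count = 4.

For each of the 25 pairs (x, y) ∈ F_5², evaluate f(x, y) mod 5. Record the zeros.
  x = 0: [0↦3, 1↦4, 2↦0, 3↦1, 4↦2]  zeros at y ∈ {2}
  x = 1: [0↦1, 1↦3, 2↦0, 3↦2, 4↦4]  zeros at y ∈ {2}
  x = 2: [0↦2, 1↦0, 2↦3, 3↦1, 4↦4]  zeros at y ∈ {1}
  x = 3: [0↦1, 1↦0, 2↦4, 3↦3, 4↦2]  zeros at y ∈ {1}
  x = 4: [0↦3, 1↦3, 2↦3, 3↦3, 4↦3]  zeros at y ∈ ∅
Collecting zeros: affine points = {(0, 2), (1, 2), (2, 1), (3, 1)}.
Total count |C(F_5)_aff| = 4.


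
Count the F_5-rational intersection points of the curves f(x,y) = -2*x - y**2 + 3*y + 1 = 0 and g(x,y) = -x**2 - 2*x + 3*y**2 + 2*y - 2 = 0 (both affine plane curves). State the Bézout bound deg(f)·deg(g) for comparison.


Common zeros: {(4, 2)}; count = 1; Bézout bound = 4.

deg(f) = 2, deg(g) = 2, so Bézout bound = 4.
Scan x ∈ F_5. For each x, list the y ∈ F_5 with f(x, y) ≡ 0 and those with g(x, y) ≡ 0 (mod 5); the common zeros in that column are the intersection.
  x = 0: f ≡ 0 at y ∈ ∅; g ≡ 0 at y ∈ ∅; common: ∅.
  x = 1: f ≡ 0 at y ∈ {4}; g ≡ 0 at y ∈ {0, 1}; common: ∅.
  x = 2: f ≡ 0 at y ∈ ∅; g ≡ 0 at y ∈ {0, 1}; common: ∅.
  x = 3: f ≡ 0 at y ∈ {0, 3}; g ≡ 0 at y ∈ ∅; common: ∅.
  x = 4: f ≡ 0 at y ∈ {1, 2}; g ≡ 0 at y ∈ {2, 4}; common: {2}.
Collecting: common zeros = {(4, 2)}, so the count is 1.
Comparison with the Bézout bound: 1 ≤ 4 = deg(f)·deg(g), as expected for curves with no common component (the affine F_5-count falls short of the bound because intersections may lie at infinity, over extension fields, or carry multiplicity).


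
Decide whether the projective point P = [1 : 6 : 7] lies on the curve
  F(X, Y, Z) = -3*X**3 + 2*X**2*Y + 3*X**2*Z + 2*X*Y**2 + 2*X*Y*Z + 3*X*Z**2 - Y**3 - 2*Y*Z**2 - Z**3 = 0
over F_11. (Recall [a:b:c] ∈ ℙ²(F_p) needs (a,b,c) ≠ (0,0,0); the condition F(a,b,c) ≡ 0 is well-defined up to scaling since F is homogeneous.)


F(1,6,7) ≡ 0 (mod 11); P is on the curve.

Evaluate F(1, 6, 7) term-by-term (mod 11).
  -3*X**3 ↦ -3·1·1·1 = -3
  2*X**2*Y ↦ 2·1·6·1 = 12
  3*X**2*Z ↦ 3·1·1·7 = 21
  2*X*Y**2 ↦ 2·1·36·1 = 72
  2*X*Y*Z ↦ 2·1·6·7 = 84
  3*X*Z**2 ↦ 3·1·1·49 = 147
  -Y**3 ↦ -1·1·216·1 = -216
  -2*Y*Z**2 ↦ -2·1·6·49 = -588
  -Z**3 ↦ -1·1·1·343 = -343
Sum: F(1, 6, 7) = (-3) + (12) + (21) + (72) + (84) + (147) + (-216) + (-588) + (-343) = -814.
Reducing mod 11: -814 ≡ 0 (mod 11).
Since F(a, b, c) ≡ 0 (mod 11), P lies on the curve.


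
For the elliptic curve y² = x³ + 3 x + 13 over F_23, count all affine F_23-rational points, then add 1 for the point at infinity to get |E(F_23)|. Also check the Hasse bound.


Affine points = {(0, 6), (0, 17), (2, 2), (2, 21), (3, 7), (3, 16), (7, 3), (7, 20), (10, 10), (10, 13), (12, 11), (12, 12), (13, 8), (13, 15), (14, 4), (14, 19), (15, 11), (15, 12), (17, 3), (17, 20), (19, 11), (19, 12), (20, 0), (22, 3), (22, 20)}; affine count = 25; |E(F_23)| = 26.

Discriminant check: Δ ∝ 4a³ + 27b² = 4·3³ + 27·13² = 4·27 + 27·169 ≡ 2 (mod 23). Nonzero ⇒ E is nonsingular.
For each x ∈ F_23, compute rhs = x³ + 3·x + 13 mod 23, then count y ∈ F_23 with y² ≡ rhs.
  x = 0: rhs = 13, matching y values: 6, 17 (2 points).
  x = 1: rhs = 17, matching y values: none (0 points).
  x = 2: rhs = 4, matching y values: 2, 21 (2 points).
  x = 3: rhs = 3, matching y values: 7, 16 (2 points).
  x = 4: rhs = 20, matching y values: none (0 points).
  x = 5: rhs = 15, matching y values: none (0 points).
  x = 6: rhs = 17, matching y values: none (0 points).
  x = 7: rhs = 9, matching y values: 3, 20 (2 points).
  x = 8: rhs = 20, matching y values: none (0 points).
  x = 9: rhs = 10, matching y values: none (0 points).
  x = 10: rhs = 8, matching y values: 10, 13 (2 points).
  x = 11: rhs = 20, matching y values: none (0 points).
  x = 12: rhs = 6, matching y values: 11, 12 (2 points).
  x = 13: rhs = 18, matching y values: 8, 15 (2 points).
  x = 14: rhs = 16, matching y values: 4, 19 (2 points).
  x = 15: rhs = 6, matching y values: 11, 12 (2 points).
  x = 16: rhs = 17, matching y values: none (0 points).
  x = 17: rhs = 9, matching y values: 3, 20 (2 points).
  x = 18: rhs = 11, matching y values: none (0 points).
  x = 19: rhs = 6, matching y values: 11, 12 (2 points).
  x = 20: rhs = 0, matching y values: 0 (1 points).
  x = 21: rhs = 22, matching y values: none (0 points).
  x = 22: rhs = 9, matching y values: 3, 20 (2 points).
Total affine count: 25.
Full point count |E(F_23)| = 25 + 1 = 26.
Hasse bound: |26 − (23+1)| = |2| = 2 ≤ 2√23 ≈ 9.5917 ✓.


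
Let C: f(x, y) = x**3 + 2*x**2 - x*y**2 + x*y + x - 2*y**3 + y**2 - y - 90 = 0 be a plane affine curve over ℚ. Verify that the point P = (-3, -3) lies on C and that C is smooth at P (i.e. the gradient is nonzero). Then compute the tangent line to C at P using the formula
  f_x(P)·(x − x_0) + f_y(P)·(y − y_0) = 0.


Tangent line at P: 4*x - 82*y - 234 = 0.

Step 1: f(-3, -3) = 0, so P lies on C.
Step 2: partial derivatives
  f_x(x, y) = 3*x**2 + 4*x - y**2 + y + 1, f_y(x, y) = -2*x*y + x - 6*y**2 + 2*y - 1.
  f_x(P) = 4, f_y(P) = -82 (gradient nonzero, so P is smooth).
Step 3: tangent line at P: 4·(x − -3) + -82·(y − -3) = 0.
Expanding: 4*x - 82*y - 234 = 0.


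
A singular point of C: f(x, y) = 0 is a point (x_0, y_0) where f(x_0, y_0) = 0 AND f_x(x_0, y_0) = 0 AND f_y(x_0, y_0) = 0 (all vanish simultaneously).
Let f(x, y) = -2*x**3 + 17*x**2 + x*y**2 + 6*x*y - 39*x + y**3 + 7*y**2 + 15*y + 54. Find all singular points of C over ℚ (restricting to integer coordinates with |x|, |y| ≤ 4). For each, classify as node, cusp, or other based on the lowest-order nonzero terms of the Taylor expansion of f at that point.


Singular points: {(3, -3)}; classification: node.

Compute partial derivatives:
  f_x = -6*x**2 + 34*x + y**2 + 6*y - 39.
  f_y = 2*x*y + 6*x + 3*y**2 + 14*y + 15.
Scan x_0 ∈ {−4, ..., 4}. For each x_0, f_y(x_0, y) is a polynomial in y; find its integer roots y ∈ {−4, ..., 4}, then test f_x and f at those candidates.
  x = -4: f_y(-4, y) = 3*y**2 + 6*y - 9; vanishes at y ∈ {-3, 1}. (-4, -3): f_x = -280 ≠ 0; (-4, 1): f_x = -264 ≠ 0.
  x = -3: f_y(-3, y) = 3*y**2 + 8*y - 3; vanishes at y ∈ {-3}. (-3, -3): f_x = -204 ≠ 0.
  x = -2: f_y(-2, y) = 3*y**2 + 10*y + 3; vanishes at y ∈ {-3}. (-2, -3): f_x = -140 ≠ 0.
  x = -1: f_y(-1, y) = 3*y**2 + 12*y + 9; vanishes at y ∈ {-3, -1}. (-1, -3): f_x = -88 ≠ 0; (-1, -1): f_x = -84 ≠ 0.
  x = 0: f_y(0, y) = 3*y**2 + 14*y + 15; vanishes at y ∈ {-3}. (0, -3): f_x = -48 ≠ 0.
  x = 1: f_y(1, y) = 3*y**2 + 16*y + 21; vanishes at y ∈ {-3}. (1, -3): f_x = -20 ≠ 0.
  x = 2: f_y(2, y) = 3*y**2 + 18*y + 27; vanishes at y ∈ {-3}. (2, -3): f_x = -4 ≠ 0.
  x = 3: f_y(3, y) = 3*y**2 + 20*y + 33; vanishes at y ∈ {-3}. (3, -3): f_x = 0, f = 0 — SINGULAR.
  x = 4: f_y(4, y) = 3*y**2 + 22*y + 39; vanishes at y ∈ {-3}. (4, -3): f_x = -8 ≠ 0.
Only singular point on the grid: (3, -3).
Classify: substitute x = 3 + u, y = -3 + v and expand: f = -2*u**3 - u**2 + u*v**2 + v**3 + v**2.
No constant or linear terms (consistent with a singular point). Quadratic part: -u**2 + v**2. Cubic part: -2*u**3 + u*v**2 + v**3.
The quadratic part v**2 - u**2 = (v − u)(v + u) splits into two distinct linear factors, so there are two distinct tangent lines y − -3 = ±(x − 3) — this is a node (ordinary double point).
Classification: node.


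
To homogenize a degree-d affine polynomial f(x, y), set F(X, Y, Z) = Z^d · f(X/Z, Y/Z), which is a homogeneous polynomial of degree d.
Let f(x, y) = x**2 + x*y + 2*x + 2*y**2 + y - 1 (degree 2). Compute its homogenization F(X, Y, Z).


F(X, Y, Z) = X**2 + X*Y + 2*X*Z + 2*Y**2 + Y*Z - Z**2

deg(f) = 2.
Substitute x = X/Z, y = Y/Z into f, then multiply by Z^2.
  monomial 1·x^2·y^0 ↦ 1·X^2·Y^0·Z^0.
  monomial 1·x^1·y^1 ↦ 1·X^1·Y^1·Z^0.
  monomial 2·x^1·y^0 ↦ 2·X^1·Y^0·Z^1.
  monomial 2·x^0·y^2 ↦ 2·X^0·Y^2·Z^0.
  monomial 1·x^0·y^1 ↦ 1·X^0·Y^1·Z^1.
  monomial -1·x^0·y^0 ↦ -1·X^0·Y^0·Z^2.
Collecting: F(X, Y, Z) = X**2 + X*Y + 2*X*Z + 2*Y**2 + Y*Z - Z**2.


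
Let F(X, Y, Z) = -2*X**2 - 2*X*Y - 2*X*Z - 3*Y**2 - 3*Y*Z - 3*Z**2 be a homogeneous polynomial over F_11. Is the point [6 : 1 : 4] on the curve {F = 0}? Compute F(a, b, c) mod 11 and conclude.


F(6,1,4) ≡ 3 (mod 11); P is NOT on the curve.

Evaluate F(6, 1, 4) term-by-term (mod 11).
  -2*X**2 ↦ -2·36·1·1 = -72
  -2*X*Y ↦ -2·6·1·1 = -12
  -2*X*Z ↦ -2·6·1·4 = -48
  -3*Y**2 ↦ -3·1·1·1 = -3
  -3*Y*Z ↦ -3·1·1·4 = -12
  -3*Z**2 ↦ -3·1·1·16 = -48
Sum: F(6, 1, 4) = (-72) + (-12) + (-48) + (-3) + (-12) + (-48) = -195.
Reducing mod 11: -195 ≡ 3 (mod 11).
Since F(a, b, c) ≡ 3 ≠ 0 (mod 11), P does NOT lie on the curve.


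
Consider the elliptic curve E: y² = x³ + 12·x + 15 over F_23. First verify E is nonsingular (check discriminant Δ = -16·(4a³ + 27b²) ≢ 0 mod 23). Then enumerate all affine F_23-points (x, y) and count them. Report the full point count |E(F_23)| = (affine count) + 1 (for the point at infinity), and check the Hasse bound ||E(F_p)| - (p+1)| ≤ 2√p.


Affine points = {(2, 1), (2, 22), (3, 3), (3, 20), (4, 9), (4, 14), (5, 4), (5, 19), (6, 2), (6, 21), (8, 5), (8, 18), (9, 1), (9, 22), (10, 10), (10, 13), (11, 11), (11, 12), (12, 1), (12, 22), (14, 11), (14, 12), (16, 5), (16, 18), (17, 7), (17, 16), (19, 8), (19, 15), (21, 11), (21, 12), (22, 5), (22, 18)}; affine count = 32; |E(F_23)| = 33.

Discriminant check: Δ ∝ 4a³ + 27b² = 4·12³ + 27·15² = 4·1728 + 27·225 ≡ 15 (mod 23). Nonzero ⇒ E is nonsingular.
For each x ∈ F_23, compute rhs = x³ + 12·x + 15 mod 23, then count y ∈ F_23 with y² ≡ rhs.
  x = 0: rhs = 15, matching y values: none (0 points).
  x = 1: rhs = 5, matching y values: none (0 points).
  x = 2: rhs = 1, matching y values: 1, 22 (2 points).
  x = 3: rhs = 9, matching y values: 3, 20 (2 points).
  x = 4: rhs = 12, matching y values: 9, 14 (2 points).
  x = 5: rhs = 16, matching y values: 4, 19 (2 points).
  x = 6: rhs = 4, matching y values: 2, 21 (2 points).
  x = 7: rhs = 5, matching y values: none (0 points).
  x = 8: rhs = 2, matching y values: 5, 18 (2 points).
  x = 9: rhs = 1, matching y values: 1, 22 (2 points).
  x = 10: rhs = 8, matching y values: 10, 13 (2 points).
  x = 11: rhs = 6, matching y values: 11, 12 (2 points).
  x = 12: rhs = 1, matching y values: 1, 22 (2 points).
  x = 13: rhs = 22, matching y values: none (0 points).
  x = 14: rhs = 6, matching y values: 11, 12 (2 points).
  x = 15: rhs = 5, matching y values: none (0 points).
  x = 16: rhs = 2, matching y values: 5, 18 (2 points).
  x = 17: rhs = 3, matching y values: 7, 16 (2 points).
  x = 18: rhs = 14, matching y values: none (0 points).
  x = 19: rhs = 18, matching y values: 8, 15 (2 points).
  x = 20: rhs = 21, matching y values: none (0 points).
  x = 21: rhs = 6, matching y values: 11, 12 (2 points).
  x = 22: rhs = 2, matching y values: 5, 18 (2 points).
Total affine count: 32.
Full point count |E(F_23)| = 32 + 1 = 33.
Hasse bound: |33 − (23+1)| = |9| = 9 ≤ 2√23 ≈ 9.5917 ✓.


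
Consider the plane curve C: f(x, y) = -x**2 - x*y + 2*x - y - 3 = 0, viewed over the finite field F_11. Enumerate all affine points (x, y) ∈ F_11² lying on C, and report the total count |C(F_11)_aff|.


Affine F_11-points: {(0, 8), (1, 10), (2, 10), (3, 4), (4, 0), (5, 8), (6, 4), (7, 9), (8, 9), (9, 0)}; count = 10.

For each of the 121 pairs (x, y) ∈ F_11², evaluate f(x, y) mod 11. Record the zeros.
  x = 0: [0↦8, 1↦7, 2↦6, 3↦5, 4↦4, 5↦3, 6↦2, 7↦1, 8↦0, 9↦10, 10↦9]  zeros at y ∈ {8}
  x = 1: [0↦9, 1↦7, 2↦5, 3↦3, 4↦1, 5↦10, 6↦8, 7↦6, 8↦4, 9↦2, 10↦0]  zeros at y ∈ {10}
  x = 2: [0↦8, 1↦5, 2↦2, 3↦10, 4↦7, 5↦4, 6↦1, 7↦9, 8↦6, 9↦3, 10↦0]  zeros at y ∈ {10}
  x = 3: [0↦5, 1↦1, 2↦8, 3↦4, 4↦0, 5↦7, 6↦3, 7↦10, 8↦6, 9↦2, 10↦9]  zeros at y ∈ {4}
  x = 4: [0↦0, 1↦6, 2↦1, 3↦7, 4↦2, 5↦8, 6↦3, 7↦9, 8↦4, 9↦10, 10↦5]  zeros at y ∈ {0}
  x = 5: [0↦4, 1↦9, 2↦3, 3↦8, 4↦2, 5↦7, 6↦1, 7↦6, 8↦0, 9↦5, 10↦10]  zeros at y ∈ {8}
  x = 6: [0↦6, 1↦10, 2↦3, 3↦7, 4↦0, 5↦4, 6↦8, 7↦1, 8↦5, 9↦9, 10↦2]  zeros at y ∈ {4}
  x = 7: [0↦6, 1↦9, 2↦1, 3↦4, 4↦7, 5↦10, 6↦2, 7↦5, 8↦8, 9↦0, 10↦3]  zeros at y ∈ {9}
  x = 8: [0↦4, 1↦6, 2↦8, 3↦10, 4↦1, 5↦3, 6↦5, 7↦7, 8↦9, 9↦0, 10↦2]  zeros at y ∈ {9}
  x = 9: [0↦0, 1↦1, 2↦2, 3↦3, 4↦4, 5↦5, 6↦6, 7↦7, 8↦8, 9↦9, 10↦10]  zeros at y ∈ {0}
  x = 10: [0↦5, 1↦5, 2↦5, 3↦5, 4↦5, 5↦5, 6↦5, 7↦5, 8↦5, 9↦5, 10↦5]  zeros at y ∈ ∅
Collecting zeros: affine points = {(0, 8), (1, 10), (2, 10), (3, 4), (4, 0), (5, 8), (6, 4), (7, 9), (8, 9), (9, 0)}.
Total count |C(F_11)_aff| = 10.


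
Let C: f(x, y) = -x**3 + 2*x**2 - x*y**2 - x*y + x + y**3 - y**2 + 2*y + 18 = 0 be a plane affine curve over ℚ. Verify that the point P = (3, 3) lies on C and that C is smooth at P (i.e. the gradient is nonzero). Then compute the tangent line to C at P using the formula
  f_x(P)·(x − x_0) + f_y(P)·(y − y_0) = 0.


Tangent line at P: -26*x + 2*y + 72 = 0.

Step 1: f(3, 3) = 0, so P lies on C.
Step 2: partial derivatives
  f_x(x, y) = -3*x**2 + 4*x - y**2 - y + 1, f_y(x, y) = -2*x*y - x + 3*y**2 - 2*y + 2.
  f_x(P) = -26, f_y(P) = 2 (gradient nonzero, so P is smooth).
Step 3: tangent line at P: -26·(x − 3) + 2·(y − 3) = 0.
Expanding: -26*x + 2*y + 72 = 0.


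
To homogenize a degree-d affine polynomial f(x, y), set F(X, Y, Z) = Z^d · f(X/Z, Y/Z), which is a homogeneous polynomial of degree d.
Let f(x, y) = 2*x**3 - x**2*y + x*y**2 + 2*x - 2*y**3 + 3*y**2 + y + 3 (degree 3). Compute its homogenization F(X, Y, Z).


F(X, Y, Z) = 2*X**3 - X**2*Y + X*Y**2 + 2*X*Z**2 - 2*Y**3 + 3*Y**2*Z + Y*Z**2 + 3*Z**3

deg(f) = 3.
Substitute x = X/Z, y = Y/Z into f, then multiply by Z^3.
  monomial 2·x^3·y^0 ↦ 2·X^3·Y^0·Z^0.
  monomial -1·x^2·y^1 ↦ -1·X^2·Y^1·Z^0.
  monomial 1·x^1·y^2 ↦ 1·X^1·Y^2·Z^0.
  monomial 2·x^1·y^0 ↦ 2·X^1·Y^0·Z^2.
  monomial -2·x^0·y^3 ↦ -2·X^0·Y^3·Z^0.
  monomial 3·x^0·y^2 ↦ 3·X^0·Y^2·Z^1.
  monomial 1·x^0·y^1 ↦ 1·X^0·Y^1·Z^2.
  monomial 3·x^0·y^0 ↦ 3·X^0·Y^0·Z^3.
Collecting: F(X, Y, Z) = 2*X**3 - X**2*Y + X*Y**2 + 2*X*Z**2 - 2*Y**3 + 3*Y**2*Z + Y*Z**2 + 3*Z**3.


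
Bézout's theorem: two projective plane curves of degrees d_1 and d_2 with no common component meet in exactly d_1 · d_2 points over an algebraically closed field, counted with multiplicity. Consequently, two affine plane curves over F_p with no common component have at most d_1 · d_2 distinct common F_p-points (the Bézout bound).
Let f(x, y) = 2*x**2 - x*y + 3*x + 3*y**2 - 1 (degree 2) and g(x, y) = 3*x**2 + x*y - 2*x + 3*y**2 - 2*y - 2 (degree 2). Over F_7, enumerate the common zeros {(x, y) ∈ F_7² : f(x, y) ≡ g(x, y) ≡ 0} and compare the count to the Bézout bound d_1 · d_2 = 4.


Common zeros: {(6, 3)}; count = 1; Bézout bound = 4.

deg(f) = 2, deg(g) = 2, so Bézout bound = 4.
Scan x ∈ F_7. For each x, list the y ∈ F_7 with f(x, y) ≡ 0 and those with g(x, y) ≡ 0 (mod 7); the common zeros in that column are the intersection.
  x = 0: f ≡ 0 at y ∈ ∅; g ≡ 0 at y ∈ {5}; common: ∅.
  x = 1: f ≡ 0 at y ∈ {2, 3}; g ≡ 0 at y ∈ ∅; common: ∅.
  x = 2: f ≡ 0 at y ∈ {1, 2}; g ≡ 0 at y ∈ ∅; common: ∅.
  x = 3: f ≡ 0 at y ∈ ∅; g ≡ 0 at y ∈ {3, 6}; common: ∅.
  x = 4: f ≡ 0 at y ∈ {1, 5}; g ≡ 0 at y ∈ ∅; common: ∅.
  x = 5: f ≡ 0 at y ∈ ∅; g ≡ 0 at y ∈ {0, 6}; common: ∅.
  x = 6: f ≡ 0 at y ∈ {3, 6}; g ≡ 0 at y ∈ {3, 5}; common: {3}.
Collecting: common zeros = {(6, 3)}, so the count is 1.
Comparison with the Bézout bound: 1 ≤ 4 = deg(f)·deg(g), as expected for curves with no common component (the affine F_7-count falls short of the bound because intersections may lie at infinity, over extension fields, or carry multiplicity).


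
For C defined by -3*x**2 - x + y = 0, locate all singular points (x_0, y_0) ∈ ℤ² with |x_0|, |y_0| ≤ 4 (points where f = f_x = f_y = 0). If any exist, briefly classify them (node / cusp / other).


No singular points in the scanned grid; C is smooth there.

Compute partial derivatives:
  f_x = -6*x - 1.
  f_y = 1.
f_y = 1 is a nonzero constant, so f_y never vanishes: no point (x, y) can satisfy f = f_x = f_y = 0. In particular no (x, y) ∈ {−4, ..., 4}² is singular; the curve is smooth.


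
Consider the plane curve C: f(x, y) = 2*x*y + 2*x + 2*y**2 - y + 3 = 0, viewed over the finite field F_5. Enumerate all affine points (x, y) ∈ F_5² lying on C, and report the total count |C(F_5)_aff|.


Affine F_5-points: {(1, 0), (1, 2), (4, 1), (4, 3)}; count = 4.

For each of the 25 pairs (x, y) ∈ F_5², evaluate f(x, y) mod 5. Record the zeros.
  x = 0: [0↦3, 1↦4, 2↦4, 3↦3, 4↦1]  zeros at y ∈ ∅
  x = 1: [0↦0, 1↦3, 2↦0, 3↦1, 4↦1]  zeros at y ∈ {0, 2}
  x = 2: [0↦2, 1↦2, 2↦1, 3↦4, 4↦1]  zeros at y ∈ ∅
  x = 3: [0↦4, 1↦1, 2↦2, 3↦2, 4↦1]  zeros at y ∈ ∅
  x = 4: [0↦1, 1↦0, 2↦3, 3↦0, 4↦1]  zeros at y ∈ {1, 3}
Collecting zeros: affine points = {(1, 0), (1, 2), (4, 1), (4, 3)}.
Total count |C(F_5)_aff| = 4.


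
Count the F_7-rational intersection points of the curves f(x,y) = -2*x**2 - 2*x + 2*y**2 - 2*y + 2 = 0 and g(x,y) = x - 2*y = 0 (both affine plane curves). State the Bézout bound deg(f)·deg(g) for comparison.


Common zeros: {(6, 3)}; count = 1; Bézout bound = 2.

deg(f) = 2, deg(g) = 1, so Bézout bound = 2.
Scan x ∈ F_7. For each x, list the y ∈ F_7 with f(x, y) ≡ 0 and those with g(x, y) ≡ 0 (mod 7); the common zeros in that column are the intersection.
  x = 0: f ≡ 0 at y ∈ {3, 5}; g ≡ 0 at y ∈ {0}; common: ∅.
  x = 1: f ≡ 0 at y ∈ ∅; g ≡ 0 at y ∈ {4}; common: ∅.
  x = 2: f ≡ 0 at y ∈ {4}; g ≡ 0 at y ∈ {1}; common: ∅.
  x = 3: f ≡ 0 at y ∈ ∅; g ≡ 0 at y ∈ {5}; common: ∅.
  x = 4: f ≡ 0 at y ∈ {4}; g ≡ 0 at y ∈ {2}; common: ∅.
  x = 5: f ≡ 0 at y ∈ ∅; g ≡ 0 at y ∈ {6}; common: ∅.
  x = 6: f ≡ 0 at y ∈ {3, 5}; g ≡ 0 at y ∈ {3}; common: {3}.
Collecting: common zeros = {(6, 3)}, so the count is 1.
Comparison with the Bézout bound: 1 ≤ 2 = deg(f)·deg(g), as expected for curves with no common component (the affine F_7-count falls short of the bound because intersections may lie at infinity, over extension fields, or carry multiplicity).


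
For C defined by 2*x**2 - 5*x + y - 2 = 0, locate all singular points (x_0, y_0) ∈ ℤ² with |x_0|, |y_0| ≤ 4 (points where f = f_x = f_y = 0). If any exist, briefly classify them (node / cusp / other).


No singular points in the scanned grid; C is smooth there.

Compute partial derivatives:
  f_x = 4*x - 5.
  f_y = 1.
f_y = 1 is a nonzero constant, so f_y never vanishes: no point (x, y) can satisfy f = f_x = f_y = 0. In particular no (x, y) ∈ {−4, ..., 4}² is singular; the curve is smooth.


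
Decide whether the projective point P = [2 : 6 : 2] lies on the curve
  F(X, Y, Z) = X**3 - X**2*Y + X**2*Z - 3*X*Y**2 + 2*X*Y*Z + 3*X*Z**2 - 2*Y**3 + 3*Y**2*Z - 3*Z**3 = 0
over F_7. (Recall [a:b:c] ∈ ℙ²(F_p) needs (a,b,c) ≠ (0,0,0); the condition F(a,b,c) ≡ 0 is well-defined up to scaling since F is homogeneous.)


F(2,6,2) ≡ 0 (mod 7); P is on the curve.

Evaluate F(2, 6, 2) term-by-term (mod 7).
  X**3 ↦ 1·8·1·1 = 8
  -X**2*Y ↦ -1·4·6·1 = -24
  X**2*Z ↦ 1·4·1·2 = 8
  -3*X*Y**2 ↦ -3·2·36·1 = -216
  2*X*Y*Z ↦ 2·2·6·2 = 48
  3*X*Z**2 ↦ 3·2·1·4 = 24
  -2*Y**3 ↦ -2·1·216·1 = -432
  3*Y**2*Z ↦ 3·1·36·2 = 216
  -3*Z**3 ↦ -3·1·1·8 = -24
Sum: F(2, 6, 2) = (8) + (-24) + (8) + (-216) + (48) + (24) + (-432) + (216) + (-24) = -392.
Reducing mod 7: -392 ≡ 0 (mod 7).
Since F(a, b, c) ≡ 0 (mod 7), P lies on the curve.


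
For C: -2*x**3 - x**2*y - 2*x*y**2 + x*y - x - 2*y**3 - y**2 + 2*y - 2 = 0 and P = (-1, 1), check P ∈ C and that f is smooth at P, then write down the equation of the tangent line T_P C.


Tangent line at P: -6*x - 4*y - 2 = 0.

Step 1: f(-1, 1) = 0, so P lies on C.
Step 2: partial derivatives
  f_x(x, y) = -6*x**2 - 2*x*y - 2*y**2 + y - 1, f_y(x, y) = -x**2 - 4*x*y + x - 6*y**2 - 2*y + 2.
  f_x(P) = -6, f_y(P) = -4 (gradient nonzero, so P is smooth).
Step 3: tangent line at P: -6·(x − -1) + -4·(y − 1) = 0.
Expanding: -6*x - 4*y - 2 = 0.


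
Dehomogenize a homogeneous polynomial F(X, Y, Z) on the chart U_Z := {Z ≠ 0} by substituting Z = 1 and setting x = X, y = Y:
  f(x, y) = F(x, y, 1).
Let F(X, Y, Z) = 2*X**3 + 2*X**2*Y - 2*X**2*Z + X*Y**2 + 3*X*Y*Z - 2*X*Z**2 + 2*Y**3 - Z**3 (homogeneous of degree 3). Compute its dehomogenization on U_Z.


f(x, y) = 2*x**3 + 2*x**2*y - 2*x**2 + x*y**2 + 3*x*y - 2*x + 2*y**3 - 1

On U_Z we set Z = 1. Each monomial c·X^i·Y^j·Z^k in F becomes c·x^i·y^j·1^k = c·x^i·y^j.
Substituting Z = 1: F(X, Y, 1) = 2*x**3 + 2*x**2*y - 2*x**2 + x*y**2 + 3*x*y - 2*x + 2*y**3 - 1.
Note: deg(f) ≤ deg(F) = 3; strict inequality happens when F is divisible by Z (lost terms).


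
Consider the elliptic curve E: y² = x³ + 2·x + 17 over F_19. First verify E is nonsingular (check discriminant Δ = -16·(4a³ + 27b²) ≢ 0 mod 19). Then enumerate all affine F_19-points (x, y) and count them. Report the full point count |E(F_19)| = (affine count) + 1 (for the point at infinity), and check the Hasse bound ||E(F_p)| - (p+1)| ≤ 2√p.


Affine points = {(0, 6), (0, 13), (1, 1), (1, 18), (5, 0), (6, 6), (6, 13), (9, 2), (9, 17), (10, 7), (10, 12), (13, 6), (13, 13), (17, 9), (17, 10)}; affine count = 15; |E(F_19)| = 16.

Discriminant check: Δ ∝ 4a³ + 27b² = 4·2³ + 27·17² = 4·8 + 27·289 ≡ 7 (mod 19). Nonzero ⇒ E is nonsingular.
For each x ∈ F_19, compute rhs = x³ + 2·x + 17 mod 19, then count y ∈ F_19 with y² ≡ rhs.
  x = 0: rhs = 17, matching y values: 6, 13 (2 points).
  x = 1: rhs = 1, matching y values: 1, 18 (2 points).
  x = 2: rhs = 10, matching y values: none (0 points).
  x = 3: rhs = 12, matching y values: none (0 points).
  x = 4: rhs = 13, matching y values: none (0 points).
  x = 5: rhs = 0, matching y values: 0 (1 points).
  x = 6: rhs = 17, matching y values: 6, 13 (2 points).
  x = 7: rhs = 13, matching y values: none (0 points).
  x = 8: rhs = 13, matching y values: none (0 points).
  x = 9: rhs = 4, matching y values: 2, 17 (2 points).
  x = 10: rhs = 11, matching y values: 7, 12 (2 points).
  x = 11: rhs = 2, matching y values: none (0 points).
  x = 12: rhs = 2, matching y values: none (0 points).
  x = 13: rhs = 17, matching y values: 6, 13 (2 points).
  x = 14: rhs = 15, matching y values: none (0 points).
  x = 15: rhs = 2, matching y values: none (0 points).
  x = 16: rhs = 3, matching y values: none (0 points).
  x = 17: rhs = 5, matching y values: 9, 10 (2 points).
  x = 18: rhs = 14, matching y values: none (0 points).
Total affine count: 15.
Full point count |E(F_19)| = 15 + 1 = 16.
Hasse bound: |16 − (19+1)| = |-4| = 4 ≤ 2√19 ≈ 8.7178 ✓.


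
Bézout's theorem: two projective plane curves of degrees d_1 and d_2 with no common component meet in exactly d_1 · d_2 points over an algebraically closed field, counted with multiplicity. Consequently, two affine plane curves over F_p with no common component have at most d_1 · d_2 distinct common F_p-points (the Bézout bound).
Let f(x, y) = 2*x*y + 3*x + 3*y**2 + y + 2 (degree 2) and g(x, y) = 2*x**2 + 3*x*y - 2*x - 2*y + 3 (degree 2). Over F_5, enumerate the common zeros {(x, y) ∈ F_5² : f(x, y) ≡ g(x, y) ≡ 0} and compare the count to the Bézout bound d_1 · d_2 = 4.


Common zeros: {(2, 2)}; count = 1; Bézout bound = 4.

deg(f) = 2, deg(g) = 2, so Bézout bound = 4.
Scan x ∈ F_5. For each x, list the y ∈ F_5 with f(x, y) ≡ 0 and those with g(x, y) ≡ 0 (mod 5); the common zeros in that column are the intersection.
  x = 0: f ≡ 0 at y ∈ ∅; g ≡ 0 at y ∈ {4}; common: ∅.
  x = 1: f ≡ 0 at y ∈ {0, 4}; g ≡ 0 at y ∈ {2}; common: ∅.
  x = 2: f ≡ 0 at y ∈ {2, 3}; g ≡ 0 at y ∈ {2}; common: {2}.
  x = 3: f ≡ 0 at y ∈ ∅; g ≡ 0 at y ∈ {0}; common: ∅.
  x = 4: f ≡ 0 at y ∈ ∅; g ≡ 0 at y ∈ ∅; common: ∅.
Collecting: common zeros = {(2, 2)}, so the count is 1.
Comparison with the Bézout bound: 1 ≤ 4 = deg(f)·deg(g), as expected for curves with no common component (the affine F_5-count falls short of the bound because intersections may lie at infinity, over extension fields, or carry multiplicity).


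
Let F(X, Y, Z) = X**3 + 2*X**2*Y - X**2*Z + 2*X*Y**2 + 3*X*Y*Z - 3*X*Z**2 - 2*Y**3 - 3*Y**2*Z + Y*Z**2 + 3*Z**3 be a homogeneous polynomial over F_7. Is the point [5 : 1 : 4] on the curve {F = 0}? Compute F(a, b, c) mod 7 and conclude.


F(5,1,4) ≡ 1 (mod 7); P is NOT on the curve.

Evaluate F(5, 1, 4) term-by-term (mod 7).
  X**3 ↦ 1·125·1·1 = 125
  2*X**2*Y ↦ 2·25·1·1 = 50
  -X**2*Z ↦ -1·25·1·4 = -100
  2*X*Y**2 ↦ 2·5·1·1 = 10
  3*X*Y*Z ↦ 3·5·1·4 = 60
  -3*X*Z**2 ↦ -3·5·1·16 = -240
  -2*Y**3 ↦ -2·1·1·1 = -2
  -3*Y**2*Z ↦ -3·1·1·4 = -12
  Y*Z**2 ↦ 1·1·1·16 = 16
  3*Z**3 ↦ 3·1·1·64 = 192
Sum: F(5, 1, 4) = (125) + (50) + (-100) + (10) + (60) + (-240) + (-2) + (-12) + (16) + (192) = 99.
Reducing mod 7: 99 ≡ 1 (mod 7).
Since F(a, b, c) ≡ 1 ≠ 0 (mod 7), P does NOT lie on the curve.


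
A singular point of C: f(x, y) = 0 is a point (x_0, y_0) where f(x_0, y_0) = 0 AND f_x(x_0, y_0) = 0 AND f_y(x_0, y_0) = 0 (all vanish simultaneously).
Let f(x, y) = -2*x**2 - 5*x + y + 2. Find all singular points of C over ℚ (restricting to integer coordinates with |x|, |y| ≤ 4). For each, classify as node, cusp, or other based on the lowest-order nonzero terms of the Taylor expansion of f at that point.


No singular points in the scanned grid; C is smooth there.

Compute partial derivatives:
  f_x = -4*x - 5.
  f_y = 1.
f_y = 1 is a nonzero constant, so f_y never vanishes: no point (x, y) can satisfy f = f_x = f_y = 0. In particular no (x, y) ∈ {−4, ..., 4}² is singular; the curve is smooth.


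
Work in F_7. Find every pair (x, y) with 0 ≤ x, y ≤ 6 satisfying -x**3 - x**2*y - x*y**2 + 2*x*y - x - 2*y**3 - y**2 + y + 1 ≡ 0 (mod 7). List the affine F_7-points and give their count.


Affine F_7-points: {(1, 2), (2, 2), (2, 5), (4, 6), (5, 6), (6, 4), (6, 6)}; count = 7.

For each of the 49 pairs (x, y) ∈ F_7², evaluate f(x, y) mod 7. Record the zeros.
  x = 0: [0↦1, 1↦6, 2↦4, 3↦4, 4↦1, 5↦4, 6↦1]  zeros at y ∈ ∅
  x = 1: [0↦6, 1↦4, 2↦0, 3↦3, 4↦1, 5↦3, 6↦4]  zeros at y ∈ {2}
  x = 2: [0↦5, 1↦1, 2↦0, 3↦4, 4↦1, 5↦0, 6↦3]  zeros at y ∈ {2, 5}
  x = 3: [0↦6, 1↦5, 2↦5, 3↦1, 4↦2, 5↦3, 6↦6]  zeros at y ∈ ∅
  x = 4: [0↦3, 1↦3, 2↦2, 3↦2, 4↦5, 5↦6, 6↦0]  zeros at y ∈ {6}
  x = 5: [0↦4, 1↦3, 2↦6, 3↦1, 4↦4, 5↦3, 6↦0]  zeros at y ∈ {6}
  x = 6: [0↦3, 1↦6, 2↦4, 3↦6, 4↦0, 5↦2, 6↦0]  zeros at y ∈ {4, 6}
Collecting zeros: affine points = {(1, 2), (2, 2), (2, 5), (4, 6), (5, 6), (6, 4), (6, 6)}.
Total count |C(F_7)_aff| = 7.


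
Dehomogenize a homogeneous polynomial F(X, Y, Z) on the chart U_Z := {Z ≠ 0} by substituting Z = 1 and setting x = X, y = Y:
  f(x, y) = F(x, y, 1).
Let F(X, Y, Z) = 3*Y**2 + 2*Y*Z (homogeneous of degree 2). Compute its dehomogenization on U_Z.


f(x, y) = 3*y**2 + 2*y

On U_Z we set Z = 1. Each monomial c·X^i·Y^j·Z^k in F becomes c·x^i·y^j·1^k = c·x^i·y^j.
Substituting Z = 1: F(X, Y, 1) = 3*y**2 + 2*y.
Note: deg(f) ≤ deg(F) = 2; strict inequality happens when F is divisible by Z (lost terms).


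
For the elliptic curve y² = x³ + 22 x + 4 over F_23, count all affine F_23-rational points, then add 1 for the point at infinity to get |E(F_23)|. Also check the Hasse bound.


Affine points = {(0, 2), (0, 21), (1, 2), (1, 21), (4, 8), (4, 15), (5, 3), (5, 20), (7, 8), (7, 15), (8, 5), (8, 18), (11, 6), (11, 17), (12, 8), (12, 15), (13, 7), (13, 16), (15, 11), (15, 12), (16, 6), (16, 17), (17, 1), (17, 22), (19, 6), (19, 17), (20, 7), (20, 16), (22, 2), (22, 21)}; affine count = 30; |E(F_23)| = 31.

Discriminant check: Δ ∝ 4a³ + 27b² = 4·22³ + 27·4² = 4·10648 + 27·16 ≡ 14 (mod 23). Nonzero ⇒ E is nonsingular.
For each x ∈ F_23, compute rhs = x³ + 22·x + 4 mod 23, then count y ∈ F_23 with y² ≡ rhs.
  x = 0: rhs = 4, matching y values: 2, 21 (2 points).
  x = 1: rhs = 4, matching y values: 2, 21 (2 points).
  x = 2: rhs = 10, matching y values: none (0 points).
  x = 3: rhs = 5, matching y values: none (0 points).
  x = 4: rhs = 18, matching y values: 8, 15 (2 points).
  x = 5: rhs = 9, matching y values: 3, 20 (2 points).
  x = 6: rhs = 7, matching y values: none (0 points).
  x = 7: rhs = 18, matching y values: 8, 15 (2 points).
  x = 8: rhs = 2, matching y values: 5, 18 (2 points).
  x = 9: rhs = 11, matching y values: none (0 points).
  x = 10: rhs = 5, matching y values: none (0 points).
  x = 11: rhs = 13, matching y values: 6, 17 (2 points).
  x = 12: rhs = 18, matching y values: 8, 15 (2 points).
  x = 13: rhs = 3, matching y values: 7, 16 (2 points).
  x = 14: rhs = 20, matching y values: none (0 points).
  x = 15: rhs = 6, matching y values: 11, 12 (2 points).
  x = 16: rhs = 13, matching y values: 6, 17 (2 points).
  x = 17: rhs = 1, matching y values: 1, 22 (2 points).
  x = 18: rhs = 22, matching y values: none (0 points).
  x = 19: rhs = 13, matching y values: 6, 17 (2 points).
  x = 20: rhs = 3, matching y values: 7, 16 (2 points).
  x = 21: rhs = 21, matching y values: none (0 points).
  x = 22: rhs = 4, matching y values: 2, 21 (2 points).
Total affine count: 30.
Full point count |E(F_23)| = 30 + 1 = 31.
Hasse bound: |31 − (23+1)| = |7| = 7 ≤ 2√23 ≈ 9.5917 ✓.


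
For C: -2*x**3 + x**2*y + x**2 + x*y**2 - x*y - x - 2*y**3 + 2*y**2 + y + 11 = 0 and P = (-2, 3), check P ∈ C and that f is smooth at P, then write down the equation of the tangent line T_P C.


Tangent line at P: -35*x - 47*y + 71 = 0.

Step 1: f(-2, 3) = 0, so P lies on C.
Step 2: partial derivatives
  f_x(x, y) = -6*x**2 + 2*x*y + 2*x + y**2 - y - 1, f_y(x, y) = x**2 + 2*x*y - x - 6*y**2 + 4*y + 1.
  f_x(P) = -35, f_y(P) = -47 (gradient nonzero, so P is smooth).
Step 3: tangent line at P: -35·(x − -2) + -47·(y − 3) = 0.
Expanding: -35*x - 47*y + 71 = 0.


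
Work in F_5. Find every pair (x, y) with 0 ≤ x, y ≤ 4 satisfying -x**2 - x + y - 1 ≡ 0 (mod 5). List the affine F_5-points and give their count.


Affine F_5-points: {(0, 1), (1, 3), (2, 2), (3, 3), (4, 1)}; count = 5.

For each of the 25 pairs (x, y) ∈ F_5², evaluate f(x, y) mod 5. Record the zeros.
  x = 0: [0↦4, 1↦0, 2↦1, 3↦2, 4↦3]  zeros at y ∈ {1}
  x = 1: [0↦2, 1↦3, 2↦4, 3↦0, 4↦1]  zeros at y ∈ {3}
  x = 2: [0↦3, 1↦4, 2↦0, 3↦1, 4↦2]  zeros at y ∈ {2}
  x = 3: [0↦2, 1↦3, 2↦4, 3↦0, 4↦1]  zeros at y ∈ {3}
  x = 4: [0↦4, 1↦0, 2↦1, 3↦2, 4↦3]  zeros at y ∈ {1}
Collecting zeros: affine points = {(0, 1), (1, 3), (2, 2), (3, 3), (4, 1)}.
Total count |C(F_5)_aff| = 5.


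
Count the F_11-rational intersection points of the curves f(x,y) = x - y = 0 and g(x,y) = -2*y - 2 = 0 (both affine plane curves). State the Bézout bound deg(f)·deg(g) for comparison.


Common zeros: {(10, 10)}; count = 1; Bézout bound = 1.

deg(f) = 1, deg(g) = 1, so Bézout bound = 1.
Scan x ∈ F_11. For each x, list the y ∈ F_11 with f(x, y) ≡ 0 and those with g(x, y) ≡ 0 (mod 11); the common zeros in that column are the intersection.
  x = 0: f ≡ 0 at y ∈ {0}; g ≡ 0 at y ∈ {10}; common: ∅.
  x = 1: f ≡ 0 at y ∈ {1}; g ≡ 0 at y ∈ {10}; common: ∅.
  x = 2: f ≡ 0 at y ∈ {2}; g ≡ 0 at y ∈ {10}; common: ∅.
  x = 3: f ≡ 0 at y ∈ {3}; g ≡ 0 at y ∈ {10}; common: ∅.
  x = 4: f ≡ 0 at y ∈ {4}; g ≡ 0 at y ∈ {10}; common: ∅.
  x = 5: f ≡ 0 at y ∈ {5}; g ≡ 0 at y ∈ {10}; common: ∅.
  x = 6: f ≡ 0 at y ∈ {6}; g ≡ 0 at y ∈ {10}; common: ∅.
  x = 7: f ≡ 0 at y ∈ {7}; g ≡ 0 at y ∈ {10}; common: ∅.
  x = 8: f ≡ 0 at y ∈ {8}; g ≡ 0 at y ∈ {10}; common: ∅.
  x = 9: f ≡ 0 at y ∈ {9}; g ≡ 0 at y ∈ {10}; common: ∅.
  x = 10: f ≡ 0 at y ∈ {10}; g ≡ 0 at y ∈ {10}; common: {10}.
Collecting: common zeros = {(10, 10)}, so the count is 1.
Comparison with the Bézout bound: 1 ≤ 1 = deg(f)·deg(g), as expected for curves with no common component (the bound is attained).


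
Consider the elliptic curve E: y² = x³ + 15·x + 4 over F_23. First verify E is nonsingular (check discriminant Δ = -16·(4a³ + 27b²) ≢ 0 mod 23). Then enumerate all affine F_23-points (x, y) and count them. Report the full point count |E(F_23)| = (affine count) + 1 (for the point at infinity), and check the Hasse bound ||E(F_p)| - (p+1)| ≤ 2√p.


Affine points = {(0, 2), (0, 21), (4, 6), (4, 17), (10, 2), (10, 21), (12, 7), (12, 16), (13, 2), (13, 21), (15, 4), (15, 19), (16, 4), (16, 19), (19, 8), (19, 15), (20, 1), (20, 22), (21, 9), (21, 14)}; affine count = 20; |E(F_23)| = 21.

Discriminant check: Δ ∝ 4a³ + 27b² = 4·15³ + 27·4² = 4·3375 + 27·16 ≡ 17 (mod 23). Nonzero ⇒ E is nonsingular.
For each x ∈ F_23, compute rhs = x³ + 15·x + 4 mod 23, then count y ∈ F_23 with y² ≡ rhs.
  x = 0: rhs = 4, matching y values: 2, 21 (2 points).
  x = 1: rhs = 20, matching y values: none (0 points).
  x = 2: rhs = 19, matching y values: none (0 points).
  x = 3: rhs = 7, matching y values: none (0 points).
  x = 4: rhs = 13, matching y values: 6, 17 (2 points).
  x = 5: rhs = 20, matching y values: none (0 points).
  x = 6: rhs = 11, matching y values: none (0 points).
  x = 7: rhs = 15, matching y values: none (0 points).
  x = 8: rhs = 15, matching y values: none (0 points).
  x = 9: rhs = 17, matching y values: none (0 points).
  x = 10: rhs = 4, matching y values: 2, 21 (2 points).
  x = 11: rhs = 5, matching y values: none (0 points).
  x = 12: rhs = 3, matching y values: 7, 16 (2 points).
  x = 13: rhs = 4, matching y values: 2, 21 (2 points).
  x = 14: rhs = 14, matching y values: none (0 points).
  x = 15: rhs = 16, matching y values: 4, 19 (2 points).
  x = 16: rhs = 16, matching y values: 4, 19 (2 points).
  x = 17: rhs = 20, matching y values: none (0 points).
  x = 18: rhs = 11, matching y values: none (0 points).
  x = 19: rhs = 18, matching y values: 8, 15 (2 points).
  x = 20: rhs = 1, matching y values: 1, 22 (2 points).
  x = 21: rhs = 12, matching y values: 9, 14 (2 points).
  x = 22: rhs = 11, matching y values: none (0 points).
Total affine count: 20.
Full point count |E(F_23)| = 20 + 1 = 21.
Hasse bound: |21 − (23+1)| = |-3| = 3 ≤ 2√23 ≈ 9.5917 ✓.


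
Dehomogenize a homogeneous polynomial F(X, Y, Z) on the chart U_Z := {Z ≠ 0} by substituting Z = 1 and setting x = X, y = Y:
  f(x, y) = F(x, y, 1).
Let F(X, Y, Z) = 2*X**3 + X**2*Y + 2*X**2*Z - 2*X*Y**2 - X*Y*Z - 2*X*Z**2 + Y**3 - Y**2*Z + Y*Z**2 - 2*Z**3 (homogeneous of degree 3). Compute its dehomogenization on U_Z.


f(x, y) = 2*x**3 + x**2*y + 2*x**2 - 2*x*y**2 - x*y - 2*x + y**3 - y**2 + y - 2

On U_Z we set Z = 1. Each monomial c·X^i·Y^j·Z^k in F becomes c·x^i·y^j·1^k = c·x^i·y^j.
Substituting Z = 1: F(X, Y, 1) = 2*x**3 + x**2*y + 2*x**2 - 2*x*y**2 - x*y - 2*x + y**3 - y**2 + y - 2.
Note: deg(f) ≤ deg(F) = 3; strict inequality happens when F is divisible by Z (lost terms).


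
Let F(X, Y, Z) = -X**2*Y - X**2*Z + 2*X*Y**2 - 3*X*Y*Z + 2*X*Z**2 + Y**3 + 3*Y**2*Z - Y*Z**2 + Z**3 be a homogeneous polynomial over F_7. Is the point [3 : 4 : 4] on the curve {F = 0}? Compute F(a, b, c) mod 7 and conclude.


F(3,4,4) ≡ 1 (mod 7); P is NOT on the curve.

Evaluate F(3, 4, 4) term-by-term (mod 7).
  -X**2*Y ↦ -1·9·4·1 = -36
  -X**2*Z ↦ -1·9·1·4 = -36
  2*X*Y**2 ↦ 2·3·16·1 = 96
  -3*X*Y*Z ↦ -3·3·4·4 = -144
  2*X*Z**2 ↦ 2·3·1·16 = 96
  Y**3 ↦ 1·1·64·1 = 64
  3*Y**2*Z ↦ 3·1·16·4 = 192
  -Y*Z**2 ↦ -1·1·4·16 = -64
  Z**3 ↦ 1·1·1·64 = 64
Sum: F(3, 4, 4) = (-36) + (-36) + (96) + (-144) + (96) + (64) + (192) + (-64) + (64) = 232.
Reducing mod 7: 232 ≡ 1 (mod 7).
Since F(a, b, c) ≡ 1 ≠ 0 (mod 7), P does NOT lie on the curve.


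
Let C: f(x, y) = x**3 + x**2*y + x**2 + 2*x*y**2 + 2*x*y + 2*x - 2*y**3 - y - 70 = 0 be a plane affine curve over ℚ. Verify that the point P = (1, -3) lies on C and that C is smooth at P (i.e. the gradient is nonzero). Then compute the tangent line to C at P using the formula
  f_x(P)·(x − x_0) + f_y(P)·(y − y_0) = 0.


Tangent line at P: 13*x - 64*y - 205 = 0.

Step 1: f(1, -3) = 0, so P lies on C.
Step 2: partial derivatives
  f_x(x, y) = 3*x**2 + 2*x*y + 2*x + 2*y**2 + 2*y + 2, f_y(x, y) = x**2 + 4*x*y + 2*x - 6*y**2 - 1.
  f_x(P) = 13, f_y(P) = -64 (gradient nonzero, so P is smooth).
Step 3: tangent line at P: 13·(x − 1) + -64·(y − -3) = 0.
Expanding: 13*x - 64*y - 205 = 0.


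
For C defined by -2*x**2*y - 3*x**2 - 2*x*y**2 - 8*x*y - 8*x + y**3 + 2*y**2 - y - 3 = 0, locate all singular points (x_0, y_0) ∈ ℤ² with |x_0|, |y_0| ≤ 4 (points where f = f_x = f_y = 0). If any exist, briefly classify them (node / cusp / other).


Singular points: {(-1, -1)}; classification: node.

Compute partial derivatives:
  f_x = -4*x*y - 6*x - 2*y**2 - 8*y - 8.
  f_y = -2*x**2 - 4*x*y - 8*x + 3*y**2 + 4*y - 1.
Scan x_0 ∈ {−4, ..., 4}. For each x_0, f_y(x_0, y) is a polynomial in y; find its integer roots y ∈ {−4, ..., 4}, then test f_x and f at those candidates.
  x = -4: f_y(-4, y) = 3*y**2 + 20*y - 1; no integer root y with |y| ≤ 4.
  x = -3: f_y(-3, y) = 3*y**2 + 16*y + 5; no integer root y with |y| ≤ 4.
  x = -2: f_y(-2, y) = 3*y**2 + 12*y + 7; no integer root y with |y| ≤ 4.
  x = -1: f_y(-1, y) = 3*y**2 + 8*y + 5; vanishes at y ∈ {-1}. (-1, -1): f_x = 0, f = 0 — SINGULAR.
  x = 0: f_y(0, y) = 3*y**2 + 4*y - 1; no integer root y with |y| ≤ 4.
  x = 1: f_y(1, y) = 3*y**2 - 11; no integer root y with |y| ≤ 4.
  x = 2: f_y(2, y) = 3*y**2 - 4*y - 25; no integer root y with |y| ≤ 4.
  x = 3: f_y(3, y) = 3*y**2 - 8*y - 43; no integer root y with |y| ≤ 4.
  x = 4: f_y(4, y) = 3*y**2 - 12*y - 65; no integer root y with |y| ≤ 4.
Only singular point on the grid: (-1, -1).
Classify: substitute x = -1 + u, y = -1 + v and expand: f = -2*u**2*v - u**2 - 2*u*v**2 + v**3 + v**2.
No constant or linear terms (consistent with a singular point). Quadratic part: -u**2 + v**2. Cubic part: -2*u**2*v - 2*u*v**2 + v**3.
The quadratic part v**2 - u**2 = (v − u)(v + u) splits into two distinct linear factors, so there are two distinct tangent lines y − -1 = ±(x − -1) — this is a node (ordinary double point).
Classification: node.
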